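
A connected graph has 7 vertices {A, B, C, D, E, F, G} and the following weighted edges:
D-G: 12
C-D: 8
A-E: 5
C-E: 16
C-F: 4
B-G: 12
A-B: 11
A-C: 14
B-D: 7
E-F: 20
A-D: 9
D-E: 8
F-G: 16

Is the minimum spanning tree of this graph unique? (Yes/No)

No

Kruskal's algorithm — process edges by increasing weight (ties by edge label):
C-F (4): add. Components now {A} {B} {C,F} {D} {E} {G}
A-E (5): add. Components now {A,E} {B} {C,F} {D} {G}
B-D (7): add. Components now {A,E} {B,D} {C,F} {G}
C-D (8): add. Components now {A,E} {B,C,D,F} {G}
D-E (8): add. Components now {A,B,C,D,E,F} {G}
A-D (9): skip — A and D already connected.
A-B (11): skip — A and B already connected.
B-G (12): add. Components now {A,B,C,D,E,F,G}
Non-tree edge D-G has weight 12, equal to the heaviest edge on its tree cycle — swapping gives another MST of the same weight. Not unique.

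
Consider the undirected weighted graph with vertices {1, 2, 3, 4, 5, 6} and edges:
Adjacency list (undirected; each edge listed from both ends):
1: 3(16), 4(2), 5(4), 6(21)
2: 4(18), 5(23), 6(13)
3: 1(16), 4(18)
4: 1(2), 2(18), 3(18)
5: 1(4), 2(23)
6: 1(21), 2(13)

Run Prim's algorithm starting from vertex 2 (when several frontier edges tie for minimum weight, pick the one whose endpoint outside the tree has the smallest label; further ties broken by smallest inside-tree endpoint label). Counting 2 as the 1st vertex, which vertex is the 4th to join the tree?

Prim, starting at 2.
Step 1: frontier [2–6 13, 2–4 18, 2–5 23] → take 2–6 (13); add 6.
Step 2: frontier [2–4 18, 2–5 23, 1–6 21] → take 2–4 (18); add 4.
Step 3: frontier [2–5 23, 1–4 2, 3–4 18, 1–6 21] → take 1–4 (2); add 1.
Step 4: frontier [1–5 4, 1–3 16, 2–5 23, 3–4 18] → take 1–5 (4); add 5.
Step 5: frontier [1–3 16, 3–4 18] → take 1–3 (16); add 3.
Vertex order: 2, 6, 4, 1, 5, 3. The 4th vertex is 1.

1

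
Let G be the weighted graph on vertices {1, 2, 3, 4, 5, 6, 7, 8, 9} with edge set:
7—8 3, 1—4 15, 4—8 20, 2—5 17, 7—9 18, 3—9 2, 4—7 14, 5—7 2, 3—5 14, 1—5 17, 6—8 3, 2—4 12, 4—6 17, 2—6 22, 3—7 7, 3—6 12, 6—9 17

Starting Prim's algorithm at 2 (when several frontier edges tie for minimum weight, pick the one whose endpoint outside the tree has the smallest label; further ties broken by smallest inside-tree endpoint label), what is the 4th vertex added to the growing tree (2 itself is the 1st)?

Prim's algorithm from 2:
Step 1: cheapest edge leaving the tree is 2—4 (12); add 4.
Step 2: cheapest edge leaving the tree is 4—7 (14); add 7.
Step 3: cheapest edge leaving the tree is 5—7 (2); add 5.
Step 4: cheapest edge leaving the tree is 7—8 (3); add 8.
Step 5: cheapest edge leaving the tree is 6—8 (3); add 6.
Step 6: cheapest edge leaving the tree is 3—7 (7); add 3.
Step 7: cheapest edge leaving the tree is 3—9 (2); add 9.
Step 8: cheapest edge leaving the tree is 1—4 (15); add 1.
Vertex order: 2, 4, 7, 5, 8, 6, 3, 9, 1. The 4th vertex is 5.

5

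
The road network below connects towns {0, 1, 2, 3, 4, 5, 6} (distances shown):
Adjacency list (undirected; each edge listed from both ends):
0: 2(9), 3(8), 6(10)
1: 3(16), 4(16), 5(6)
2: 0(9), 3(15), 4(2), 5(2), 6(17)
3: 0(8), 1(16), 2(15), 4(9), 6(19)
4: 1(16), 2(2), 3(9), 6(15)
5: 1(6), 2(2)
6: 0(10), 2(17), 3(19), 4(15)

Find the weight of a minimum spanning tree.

Prim's algorithm from 6:
Step 1: frontier [0-6 10, 4-6 15, 2-6 17, 3-6 19] → take 0-6 (10); add 0.
Step 2: frontier [0-3 8, 0-2 9, 4-6 15, 2-6 17, 3-6 19] → take 0-3 (8); add 3.
Step 3: frontier [0-2 9, 3-4 9, 2-3 15, 1-3 16, 4-6 15, 2-6 17] → take 0-2 (9); add 2.
Step 4: frontier [2-4 2, 2-5 2, 3-4 9, 1-3 16, 4-6 15] → take 2-4 (2); add 4.
Step 5: frontier [2-5 2, 1-3 16, 1-4 16] → take 2-5 (2); add 5.
Step 6: frontier [1-3 16, 1-4 16, 1-5 6] → take 1-5 (6); add 1.
MST edges: 0-6, 0-3, 0-2, 2-4, 2-5, 1-5; total weight 10+8+9+2+2+6 = 37.

37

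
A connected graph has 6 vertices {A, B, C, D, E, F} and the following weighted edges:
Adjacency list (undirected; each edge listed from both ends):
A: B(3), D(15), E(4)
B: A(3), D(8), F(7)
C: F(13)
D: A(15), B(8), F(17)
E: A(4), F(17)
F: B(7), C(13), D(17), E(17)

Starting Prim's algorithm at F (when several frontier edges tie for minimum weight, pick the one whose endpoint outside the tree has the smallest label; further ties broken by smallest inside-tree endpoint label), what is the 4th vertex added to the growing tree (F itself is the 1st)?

E

Prim, starting at F.
Step 1: frontier [B–F 7, C–F 13, D–F 17, E–F 17] → take B–F (7); add B.
Step 2: frontier [A–B 3, B–D 8, C–F 13, D–F 17, E–F 17] → take A–B (3); add A.
Step 3: frontier [A–E 4, A–D 15, B–D 8, C–F 13, D–F 17, E–F 17] → take A–E (4); add E.
Step 4: frontier [A–D 15, B–D 8, C–F 13, D–F 17] → take B–D (8); add D.
Step 5: frontier [C–F 13] → take C–F (13); add C.
Vertex order: F, B, A, E, D, C. The 4th vertex is E.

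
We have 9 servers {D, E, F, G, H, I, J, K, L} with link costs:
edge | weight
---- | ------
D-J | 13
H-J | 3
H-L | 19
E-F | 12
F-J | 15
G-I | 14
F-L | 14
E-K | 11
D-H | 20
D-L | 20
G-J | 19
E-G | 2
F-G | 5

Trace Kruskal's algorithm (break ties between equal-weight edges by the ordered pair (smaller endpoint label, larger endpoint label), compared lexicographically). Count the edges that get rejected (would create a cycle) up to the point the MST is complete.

Kruskal's algorithm — process edges by increasing weight (ties by edge label):
E-G (2): add — endpoints in different components.
H-J (3): add — endpoints in different components.
F-G (5): add — endpoints in different components.
E-K (11): add — endpoints in different components.
E-F (12): skip — E and F already connected.
D-J (13): add — endpoints in different components.
F-L (14): add — endpoints in different components.
G-I (14): add — endpoints in different components.
F-J (15): add — endpoints in different components.
Edges rejected before the tree was complete: 1.

1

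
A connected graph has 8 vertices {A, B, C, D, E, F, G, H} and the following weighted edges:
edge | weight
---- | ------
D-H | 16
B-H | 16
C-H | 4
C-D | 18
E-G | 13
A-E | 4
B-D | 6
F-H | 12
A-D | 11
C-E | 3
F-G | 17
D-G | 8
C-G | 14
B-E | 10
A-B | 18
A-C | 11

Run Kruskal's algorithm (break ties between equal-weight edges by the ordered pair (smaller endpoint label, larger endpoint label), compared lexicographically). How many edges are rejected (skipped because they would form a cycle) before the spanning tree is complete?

2

Kruskal: consider edges lightest-first.
C-E (3): add — endpoints in different components.
A-E (4): add — endpoints in different components.
C-H (4): add — endpoints in different components.
B-D (6): add — endpoints in different components.
D-G (8): add — endpoints in different components.
B-E (10): add — endpoints in different components.
A-C (11): skip — A and C already connected.
A-D (11): skip — A and D already connected.
F-H (12): add — endpoints in different components.
Edges rejected before the tree was complete: 2.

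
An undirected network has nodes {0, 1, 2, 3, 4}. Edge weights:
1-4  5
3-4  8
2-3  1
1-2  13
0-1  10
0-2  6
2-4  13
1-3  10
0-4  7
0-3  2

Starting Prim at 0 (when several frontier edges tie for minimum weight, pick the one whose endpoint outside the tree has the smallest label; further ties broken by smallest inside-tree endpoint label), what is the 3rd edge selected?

0-4

Prim, starting at 0.
Step 1: frontier [0-3 2, 0-2 6, 0-4 7, 0-1 10] → take 0-3 (2); add 3.
Step 2: frontier [0-2 6, 0-4 7, 0-1 10, 2-3 1, 3-4 8, 1-3 10] → take 2-3 (1); add 2.
Step 3: frontier [0-4 7, 0-1 10, 1-2 13, 2-4 13, 3-4 8, 1-3 10] → take 0-4 (7); add 4.
Step 4: frontier [0-1 10, 1-2 13, 1-3 10, 1-4 5] → take 1-4 (5); add 1.
The 3rd edge added is 0-4.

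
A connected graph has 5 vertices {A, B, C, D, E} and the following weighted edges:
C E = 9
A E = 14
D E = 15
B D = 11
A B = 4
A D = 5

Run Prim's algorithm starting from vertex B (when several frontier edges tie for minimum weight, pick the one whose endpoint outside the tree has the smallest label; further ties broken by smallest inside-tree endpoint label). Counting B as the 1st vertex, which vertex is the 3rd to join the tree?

Prim's algorithm from B:
Step 1: cheapest edge leaving the tree is A B (4); add A.
Step 2: cheapest edge leaving the tree is A D (5); add D.
Step 3: cheapest edge leaving the tree is A E (14); add E.
Step 4: cheapest edge leaving the tree is C E (9); add C.
Vertex order: B, A, D, E, C. The 3rd vertex is D.

D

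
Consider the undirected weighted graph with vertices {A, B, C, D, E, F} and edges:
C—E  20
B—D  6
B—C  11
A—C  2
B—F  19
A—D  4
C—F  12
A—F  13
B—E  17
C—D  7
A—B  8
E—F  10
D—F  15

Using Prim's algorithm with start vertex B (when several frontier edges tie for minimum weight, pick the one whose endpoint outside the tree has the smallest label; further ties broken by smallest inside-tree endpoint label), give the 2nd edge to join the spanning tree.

Grow the tree from B using Prim:
Step 1: cheapest edge leaving the tree is B—D (6); add D.
Step 2: cheapest edge leaving the tree is A—D (4); add A.
Step 3: cheapest edge leaving the tree is A—C (2); add C.
Step 4: cheapest edge leaving the tree is C—F (12); add F.
Step 5: cheapest edge leaving the tree is E—F (10); add E.
The 2nd edge added is A—D.

A-D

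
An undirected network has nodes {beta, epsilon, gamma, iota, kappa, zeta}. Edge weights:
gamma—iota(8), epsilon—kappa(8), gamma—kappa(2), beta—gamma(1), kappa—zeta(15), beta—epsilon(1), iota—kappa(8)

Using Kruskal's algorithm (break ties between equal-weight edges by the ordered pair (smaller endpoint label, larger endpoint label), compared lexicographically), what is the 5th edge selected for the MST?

kappa-zeta

Sort edges by weight, then run Kruskal:
beta—epsilon (1): add. Components now {beta,epsilon} {iota} {gamma} {kappa} {zeta}
beta—gamma (1): add. Components now {beta,epsilon,gamma} {iota} {kappa} {zeta}
gamma—kappa (2): add. Components now {beta,epsilon,gamma,kappa} {iota} {zeta}
epsilon—kappa (8): skip — epsilon and kappa already connected.
gamma—iota (8): add. Components now {beta,epsilon,gamma,iota,kappa} {zeta}
iota—kappa (8): skip — iota and kappa already connected.
kappa—zeta (15): add. Components now {beta,epsilon,gamma,iota,kappa,zeta}
The 5th edge added is kappa—zeta.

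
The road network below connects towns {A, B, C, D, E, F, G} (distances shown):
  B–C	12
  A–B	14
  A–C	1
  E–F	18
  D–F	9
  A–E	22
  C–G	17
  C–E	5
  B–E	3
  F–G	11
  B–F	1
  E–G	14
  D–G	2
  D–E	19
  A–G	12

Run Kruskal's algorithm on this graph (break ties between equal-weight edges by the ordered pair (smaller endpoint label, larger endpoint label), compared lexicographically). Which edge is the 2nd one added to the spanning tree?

B-F

Sort edges by weight, then run Kruskal:
A–C (1): add. Components now {A,C} {B} {D} {E} {F} {G}
B–F (1): add. Components now {A,C} {B,F} {D} {E} {G}
D–G (2): add. Components now {A,C} {B,F} {D,G} {E}
B–E (3): add. Components now {A,C} {B,E,F} {D,G}
C–E (5): add. Components now {A,B,C,E,F} {D,G}
D–F (9): add. Components now {A,B,C,D,E,F,G}
The 2nd edge added is B–F.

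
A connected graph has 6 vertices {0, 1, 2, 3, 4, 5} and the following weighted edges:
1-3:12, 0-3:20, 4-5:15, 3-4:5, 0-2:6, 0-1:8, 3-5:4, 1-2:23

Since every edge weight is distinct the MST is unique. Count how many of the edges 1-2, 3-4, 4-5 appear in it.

1

Sort edges by weight, then run Kruskal:
3-5 (4): add. Components now {0} {1} {2} {3,5} {4}
3-4 (5): add. Components now {0} {1} {2} {3,4,5}
0-2 (6): add. Components now {0,2} {1} {3,4,5}
0-1 (8): add. Components now {0,1,2} {3,4,5}
1-3 (12): add. Components now {0,1,2,3,4,5}
MST edge set: {3-5, 3-4, 0-2, 0-1, 1-3}.
Of the listed edges, {3-4} are in the MST → 1.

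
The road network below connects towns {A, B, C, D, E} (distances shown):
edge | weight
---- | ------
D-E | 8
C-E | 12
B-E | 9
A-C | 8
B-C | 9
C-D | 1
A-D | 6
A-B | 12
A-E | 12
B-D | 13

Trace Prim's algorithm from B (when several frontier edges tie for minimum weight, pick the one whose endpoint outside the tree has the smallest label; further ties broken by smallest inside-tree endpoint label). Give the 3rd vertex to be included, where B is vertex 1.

Prim's algorithm from B:
Step 1: frontier [B-C 9, B-E 9, A-B 12, B-D 13] → take B-C (9); add C.
Step 2: frontier [B-E 9, A-B 12, B-D 13, C-D 1, A-C 8, C-E 12] → take C-D (1); add D.
Step 3: frontier [B-E 9, A-B 12, A-C 8, C-E 12, A-D 6, D-E 8] → take A-D (6); add A.
Step 4: frontier [A-E 12, B-E 9, C-E 12, D-E 8] → take D-E (8); add E.
Vertex order: B, C, D, A, E. The 3rd vertex is D.

D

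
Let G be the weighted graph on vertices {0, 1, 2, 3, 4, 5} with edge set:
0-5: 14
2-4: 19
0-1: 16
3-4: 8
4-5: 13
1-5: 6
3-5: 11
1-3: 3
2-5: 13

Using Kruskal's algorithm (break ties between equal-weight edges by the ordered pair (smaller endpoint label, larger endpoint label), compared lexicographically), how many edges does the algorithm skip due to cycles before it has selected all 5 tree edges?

2

Kruskal's algorithm — process edges by increasing weight (ties by edge label):
1-3 (3): add — endpoints in different components.
1-5 (6): add — endpoints in different components.
3-4 (8): add — endpoints in different components.
3-5 (11): skip — 3 and 5 already connected.
2-5 (13): add — endpoints in different components.
4-5 (13): skip — 4 and 5 already connected.
0-5 (14): add — endpoints in different components.
Edges rejected before the tree was complete: 2.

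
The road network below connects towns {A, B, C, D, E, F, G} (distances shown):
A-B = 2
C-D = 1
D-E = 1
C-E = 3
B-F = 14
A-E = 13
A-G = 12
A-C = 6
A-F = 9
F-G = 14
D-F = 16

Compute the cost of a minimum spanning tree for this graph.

Prim's algorithm from F:
Step 1: cheapest edge leaving the tree is A-F (9); add A.
Step 2: cheapest edge leaving the tree is A-B (2); add B.
Step 3: cheapest edge leaving the tree is A-C (6); add C.
Step 4: cheapest edge leaving the tree is C-D (1); add D.
Step 5: cheapest edge leaving the tree is D-E (1); add E.
Step 6: cheapest edge leaving the tree is A-G (12); add G.
MST edges: A-F, A-B, A-C, C-D, D-E, A-G; total weight 9+2+6+1+1+12 = 31.

31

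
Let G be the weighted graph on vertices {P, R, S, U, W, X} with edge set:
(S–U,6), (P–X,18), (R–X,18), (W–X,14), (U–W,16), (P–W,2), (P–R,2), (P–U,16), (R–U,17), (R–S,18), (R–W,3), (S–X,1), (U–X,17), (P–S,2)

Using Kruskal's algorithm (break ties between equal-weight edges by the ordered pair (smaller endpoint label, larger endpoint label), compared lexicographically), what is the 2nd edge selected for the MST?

P-R

Kruskal's algorithm — process edges by increasing weight (ties by edge label):
S–X (1): add. Components now {R} {W} {U} {P} {S,X}
P–R (2): add. Components now {P,R} {W} {U} {S,X}
P–S (2): add. Components now {P,R,S,X} {W} {U}
P–W (2): add. Components now {P,R,S,W,X} {U}
R–W (3): skip — R and W already connected.
S–U (6): add. Components now {P,R,S,U,W,X}
The 2nd edge added is P–R.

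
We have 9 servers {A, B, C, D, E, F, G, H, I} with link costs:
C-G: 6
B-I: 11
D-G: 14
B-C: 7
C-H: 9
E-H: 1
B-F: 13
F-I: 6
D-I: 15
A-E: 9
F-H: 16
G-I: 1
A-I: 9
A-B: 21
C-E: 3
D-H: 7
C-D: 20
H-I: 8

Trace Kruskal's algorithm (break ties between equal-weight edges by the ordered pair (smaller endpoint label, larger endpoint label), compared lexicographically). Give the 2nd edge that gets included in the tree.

G-I

Sort edges by weight, then run Kruskal:
E-H (1): add — endpoints in different components.
G-I (1): add — endpoints in different components.
C-E (3): add — endpoints in different components.
C-G (6): add — endpoints in different components.
F-I (6): add — endpoints in different components.
B-C (7): add — endpoints in different components.
D-H (7): add — endpoints in different components.
H-I (8): skip — H and I already connected.
A-E (9): add — endpoints in different components.
The 2nd edge added is G-I.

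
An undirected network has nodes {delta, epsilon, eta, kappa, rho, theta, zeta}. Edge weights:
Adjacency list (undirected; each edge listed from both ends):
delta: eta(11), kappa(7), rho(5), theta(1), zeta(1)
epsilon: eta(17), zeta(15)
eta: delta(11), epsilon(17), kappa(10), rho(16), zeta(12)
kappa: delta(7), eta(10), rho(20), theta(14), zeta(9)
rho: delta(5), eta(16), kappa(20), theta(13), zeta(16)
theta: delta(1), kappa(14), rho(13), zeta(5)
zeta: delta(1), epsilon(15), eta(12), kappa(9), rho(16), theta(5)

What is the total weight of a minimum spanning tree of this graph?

39

Prim's algorithm from kappa:
Step 1: cheapest edge leaving the tree is delta–kappa (7); add delta.
Step 2: cheapest edge leaving the tree is delta–theta (1); add theta.
Step 3: cheapest edge leaving the tree is delta–zeta (1); add zeta.
Step 4: cheapest edge leaving the tree is delta–rho (5); add rho.
Step 5: cheapest edge leaving the tree is eta–kappa (10); add eta.
Step 6: cheapest edge leaving the tree is epsilon–zeta (15); add epsilon.
MST edges: delta–kappa, delta–theta, delta–zeta, delta–rho, eta–kappa, epsilon–zeta; total weight 7+1+1+5+10+15 = 39.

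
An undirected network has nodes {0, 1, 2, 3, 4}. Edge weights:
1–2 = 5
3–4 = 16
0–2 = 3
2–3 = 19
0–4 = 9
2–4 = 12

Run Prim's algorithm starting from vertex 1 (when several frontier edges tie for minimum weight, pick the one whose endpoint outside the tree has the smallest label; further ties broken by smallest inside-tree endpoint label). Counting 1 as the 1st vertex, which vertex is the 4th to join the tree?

Prim, starting at 1.
Step 1: cheapest edge leaving the tree is 1–2 (5); add 2.
Step 2: cheapest edge leaving the tree is 0–2 (3); add 0.
Step 3: cheapest edge leaving the tree is 0–4 (9); add 4.
Step 4: cheapest edge leaving the tree is 3–4 (16); add 3.
Vertex order: 1, 2, 0, 4, 3. The 4th vertex is 4.

4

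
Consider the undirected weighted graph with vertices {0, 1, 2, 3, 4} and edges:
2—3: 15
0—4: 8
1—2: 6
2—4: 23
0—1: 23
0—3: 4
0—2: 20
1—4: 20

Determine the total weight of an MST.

33

Prim, starting at 4.
Step 1: frontier [0—4 8, 1—4 20, 2—4 23] → take 0—4 (8); add 0.
Step 2: frontier [0—3 4, 0—2 20, 0—1 23, 1—4 20, 2—4 23] → take 0—3 (4); add 3.
Step 3: frontier [0—2 20, 0—1 23, 2—3 15, 1—4 20, 2—4 23] → take 2—3 (15); add 2.
Step 4: frontier [0—1 23, 1—2 6, 1—4 20] → take 1—2 (6); add 1.
MST edges: 0—4, 0—3, 2—3, 1—2; total weight 8+4+15+6 = 33.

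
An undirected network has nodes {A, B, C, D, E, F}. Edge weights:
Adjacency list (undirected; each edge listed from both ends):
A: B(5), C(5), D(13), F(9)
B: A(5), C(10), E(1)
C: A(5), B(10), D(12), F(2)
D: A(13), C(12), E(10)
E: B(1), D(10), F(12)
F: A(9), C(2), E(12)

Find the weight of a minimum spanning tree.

Grow the tree from E using Prim:
Step 1: frontier [B E 1, D E 10, E F 12] → take B E (1); add B.
Step 2: frontier [A B 5, B C 10, D E 10, E F 12] → take A B (5); add A.
Step 3: frontier [A C 5, A F 9, A D 13, B C 10, D E 10, E F 12] → take A C (5); add C.
Step 4: frontier [A F 9, A D 13, C F 2, C D 12, D E 10, E F 12] → take C F (2); add F.
Step 5: frontier [A D 13, C D 12, D E 10] → take D E (10); add D.
MST edges: B E, A B, A C, C F, D E; total weight 1+5+5+2+10 = 23.

23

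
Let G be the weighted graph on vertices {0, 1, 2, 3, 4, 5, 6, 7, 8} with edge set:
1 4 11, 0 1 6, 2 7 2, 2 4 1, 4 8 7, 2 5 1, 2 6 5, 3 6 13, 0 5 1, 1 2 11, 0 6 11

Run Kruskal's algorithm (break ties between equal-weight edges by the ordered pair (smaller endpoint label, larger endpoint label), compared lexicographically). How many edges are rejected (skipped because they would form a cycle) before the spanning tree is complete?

3

Kruskal: consider edges lightest-first.
0 5 (1): add — endpoints in different components.
2 4 (1): add — endpoints in different components.
2 5 (1): add — endpoints in different components.
2 7 (2): add — endpoints in different components.
2 6 (5): add — endpoints in different components.
0 1 (6): add — endpoints in different components.
4 8 (7): add — endpoints in different components.
0 6 (11): skip — 0 and 6 already connected.
1 2 (11): skip — 1 and 2 already connected.
1 4 (11): skip — 1 and 4 already connected.
3 6 (13): add — endpoints in different components.
Edges rejected before the tree was complete: 3.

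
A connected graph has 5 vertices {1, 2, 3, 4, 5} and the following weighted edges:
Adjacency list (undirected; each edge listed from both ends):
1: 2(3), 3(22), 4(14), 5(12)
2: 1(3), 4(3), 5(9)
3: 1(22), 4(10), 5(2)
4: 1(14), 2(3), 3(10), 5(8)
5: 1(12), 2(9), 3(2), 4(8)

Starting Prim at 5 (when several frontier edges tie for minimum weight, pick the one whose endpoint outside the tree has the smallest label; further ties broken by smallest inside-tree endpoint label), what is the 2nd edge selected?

Grow the tree from 5 using Prim:
Step 1: frontier [3—5 2, 4—5 8, 2—5 9, 1—5 12] → take 3—5 (2); add 3.
Step 2: frontier [3—4 10, 1—3 22, 4—5 8, 2—5 9, 1—5 12] → take 4—5 (8); add 4.
Step 3: frontier [1—3 22, 2—4 3, 1—4 14, 2—5 9, 1—5 12] → take 2—4 (3); add 2.
Step 4: frontier [1—2 3, 1—3 22, 1—4 14, 1—5 12] → take 1—2 (3); add 1.
The 2nd edge added is 4—5.

4-5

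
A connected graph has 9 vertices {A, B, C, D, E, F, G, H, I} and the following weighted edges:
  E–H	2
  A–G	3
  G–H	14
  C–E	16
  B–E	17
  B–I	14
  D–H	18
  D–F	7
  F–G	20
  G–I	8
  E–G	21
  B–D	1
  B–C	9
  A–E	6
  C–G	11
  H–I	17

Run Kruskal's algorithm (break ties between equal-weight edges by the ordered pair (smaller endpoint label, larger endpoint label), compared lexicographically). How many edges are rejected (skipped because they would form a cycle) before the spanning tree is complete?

Sort edges by weight, then run Kruskal:
B–D (1): add — endpoints in different components.
E–H (2): add — endpoints in different components.
A–G (3): add — endpoints in different components.
A–E (6): add — endpoints in different components.
D–F (7): add — endpoints in different components.
G–I (8): add — endpoints in different components.
B–C (9): add — endpoints in different components.
C–G (11): add — endpoints in different components.
Edges rejected before the tree was complete: 0.

0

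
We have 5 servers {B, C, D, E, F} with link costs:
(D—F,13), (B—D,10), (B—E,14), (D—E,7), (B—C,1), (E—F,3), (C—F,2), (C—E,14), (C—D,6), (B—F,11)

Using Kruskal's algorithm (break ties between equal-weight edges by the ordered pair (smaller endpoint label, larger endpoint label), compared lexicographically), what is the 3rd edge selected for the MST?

Kruskal's algorithm — process edges by increasing weight (ties by edge label):
B—C (1): add — endpoints in different components.
C—F (2): add — endpoints in different components.
E—F (3): add — endpoints in different components.
C—D (6): add — endpoints in different components.
The 3rd edge added is E—F.

E-F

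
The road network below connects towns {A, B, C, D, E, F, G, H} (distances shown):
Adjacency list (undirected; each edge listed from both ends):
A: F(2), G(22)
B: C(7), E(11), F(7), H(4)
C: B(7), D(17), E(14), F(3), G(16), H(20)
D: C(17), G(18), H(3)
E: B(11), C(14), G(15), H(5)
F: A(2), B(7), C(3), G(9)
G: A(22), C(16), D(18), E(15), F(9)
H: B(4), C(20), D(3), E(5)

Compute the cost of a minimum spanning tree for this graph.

33

Prim's algorithm from B:
Step 1: cheapest edge leaving the tree is B—H (4); add H.
Step 2: cheapest edge leaving the tree is D—H (3); add D.
Step 3: cheapest edge leaving the tree is E—H (5); add E.
Step 4: cheapest edge leaving the tree is B—C (7); add C.
Step 5: cheapest edge leaving the tree is C—F (3); add F.
Step 6: cheapest edge leaving the tree is A—F (2); add A.
Step 7: cheapest edge leaving the tree is F—G (9); add G.
MST edges: B—H, D—H, E—H, B—C, C—F, A—F, F—G; total weight 4+3+5+7+3+2+9 = 33.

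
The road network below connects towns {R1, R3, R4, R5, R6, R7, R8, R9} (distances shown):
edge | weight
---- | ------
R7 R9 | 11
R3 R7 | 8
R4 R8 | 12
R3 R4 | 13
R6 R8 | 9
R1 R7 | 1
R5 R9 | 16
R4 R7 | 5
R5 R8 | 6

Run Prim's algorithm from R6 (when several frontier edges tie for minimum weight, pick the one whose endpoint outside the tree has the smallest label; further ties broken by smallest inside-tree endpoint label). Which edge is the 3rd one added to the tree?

Prim's algorithm from R6:
Step 1: frontier [R6 R8 9] → take R6 R8 (9); add R8.
Step 2: frontier [R5 R8 6, R4 R8 12] → take R5 R8 (6); add R5.
Step 3: frontier [R5 R9 16, R4 R8 12] → take R4 R8 (12); add R4.
Step 4: frontier [R4 R7 5, R3 R4 13, R5 R9 16] → take R4 R7 (5); add R7.
Step 5: frontier [R3 R4 13, R5 R9 16, R1 R7 1, R3 R7 8, R7 R9 11] → take R1 R7 (1); add R1.
Step 6: frontier [R3 R4 13, R5 R9 16, R3 R7 8, R7 R9 11] → take R3 R7 (8); add R3.
Step 7: frontier [R5 R9 16, R7 R9 11] → take R7 R9 (11); add R9.
The 3rd edge added is R4 R8.

R4-R8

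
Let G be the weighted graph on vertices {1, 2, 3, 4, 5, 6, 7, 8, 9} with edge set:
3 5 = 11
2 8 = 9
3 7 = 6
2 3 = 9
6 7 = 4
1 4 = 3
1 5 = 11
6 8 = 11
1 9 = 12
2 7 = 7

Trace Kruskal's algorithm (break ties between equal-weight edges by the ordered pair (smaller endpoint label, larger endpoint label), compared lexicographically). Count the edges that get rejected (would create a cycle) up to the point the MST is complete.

2

Sort edges by weight, then run Kruskal:
1 4 (3): add — endpoints in different components.
6 7 (4): add — endpoints in different components.
3 7 (6): add — endpoints in different components.
2 7 (7): add — endpoints in different components.
2 3 (9): skip — 2 and 3 already connected.
2 8 (9): add — endpoints in different components.
1 5 (11): add — endpoints in different components.
3 5 (11): add — endpoints in different components.
6 8 (11): skip — 6 and 8 already connected.
1 9 (12): add — endpoints in different components.
Edges rejected before the tree was complete: 2.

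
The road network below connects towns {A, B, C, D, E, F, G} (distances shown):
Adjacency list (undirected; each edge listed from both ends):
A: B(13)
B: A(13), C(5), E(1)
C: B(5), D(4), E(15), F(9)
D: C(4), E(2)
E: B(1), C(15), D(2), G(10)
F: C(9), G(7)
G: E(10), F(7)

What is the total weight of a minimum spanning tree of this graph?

Prim, starting at F.
Step 1: frontier [F G 7, C F 9] → take F G (7); add G.
Step 2: frontier [C F 9, E G 10] → take C F (9); add C.
Step 3: frontier [C D 4, B C 5, C E 15, E G 10] → take C D (4); add D.
Step 4: frontier [B C 5, C E 15, D E 2, E G 10] → take D E (2); add E.
Step 5: frontier [B C 5, B E 1] → take B E (1); add B.
Step 6: frontier [A B 13] → take A B (13); add A.
MST edges: F G, C F, C D, D E, B E, A B; total weight 7+9+4+2+1+13 = 36.

36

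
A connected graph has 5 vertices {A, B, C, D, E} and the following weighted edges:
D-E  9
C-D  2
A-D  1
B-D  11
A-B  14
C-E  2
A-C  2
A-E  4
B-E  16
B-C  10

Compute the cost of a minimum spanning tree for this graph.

15

Prim, starting at D.
Step 1: cheapest edge leaving the tree is A-D (1); add A.
Step 2: cheapest edge leaving the tree is A-C (2); add C.
Step 3: cheapest edge leaving the tree is C-E (2); add E.
Step 4: cheapest edge leaving the tree is B-C (10); add B.
MST edges: A-D, A-C, C-E, B-C; total weight 1+2+2+10 = 15.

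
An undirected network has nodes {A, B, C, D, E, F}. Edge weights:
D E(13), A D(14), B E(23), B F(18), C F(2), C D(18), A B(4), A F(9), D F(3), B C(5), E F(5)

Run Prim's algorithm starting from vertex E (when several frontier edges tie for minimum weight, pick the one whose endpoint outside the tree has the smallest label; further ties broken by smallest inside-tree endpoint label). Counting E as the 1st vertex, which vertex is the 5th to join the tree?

Prim's algorithm from E:
Step 1: frontier [E F 5, D E 13, B E 23] → take E F (5); add F.
Step 2: frontier [D E 13, B E 23, C F 2, D F 3, A F 9, B F 18] → take C F (2); add C.
Step 3: frontier [B C 5, C D 18, D E 13, B E 23, D F 3, A F 9, B F 18] → take D F (3); add D.
Step 4: frontier [B C 5, A D 14, B E 23, A F 9, B F 18] → take B C (5); add B.
Step 5: frontier [A B 4, A D 14, A F 9] → take A B (4); add A.
Vertex order: E, F, C, D, B, A. The 5th vertex is B.

B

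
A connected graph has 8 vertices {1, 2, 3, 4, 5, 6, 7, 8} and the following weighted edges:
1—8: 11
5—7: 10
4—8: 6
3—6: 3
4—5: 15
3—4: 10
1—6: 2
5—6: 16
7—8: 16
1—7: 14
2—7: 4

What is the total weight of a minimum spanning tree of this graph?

Grow the tree from 1 using Prim:
Step 1: frontier [1—6 2, 1—8 11, 1—7 14] → take 1—6 (2); add 6.
Step 2: frontier [1—8 11, 1—7 14, 3—6 3, 5—6 16] → take 3—6 (3); add 3.
Step 3: frontier [1—8 11, 1—7 14, 3—4 10, 5—6 16] → take 3—4 (10); add 4.
Step 4: frontier [1—8 11, 1—7 14, 4—8 6, 4—5 15, 5—6 16] → take 4—8 (6); add 8.
Step 5: frontier [1—7 14, 4—5 15, 5—6 16, 7—8 16] → take 1—7 (14); add 7.
Step 6: frontier [4—5 15, 5—6 16, 2—7 4, 5—7 10] → take 2—7 (4); add 2.
Step 7: frontier [4—5 15, 5—6 16, 5—7 10] → take 5—7 (10); add 5.
MST edges: 1—6, 3—6, 3—4, 4—8, 1—7, 2—7, 5—7; total weight 2+3+10+6+14+4+10 = 49.

49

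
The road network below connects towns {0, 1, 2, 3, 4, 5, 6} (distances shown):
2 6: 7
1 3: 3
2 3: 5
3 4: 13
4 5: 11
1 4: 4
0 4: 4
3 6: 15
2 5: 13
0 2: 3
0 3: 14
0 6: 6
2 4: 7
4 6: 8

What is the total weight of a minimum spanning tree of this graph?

31

Sort edges by weight, then run Kruskal:
0 2 (3): add. Components now {0,2} {1} {3} {4} {5} {6}
1 3 (3): add. Components now {0,2} {1,3} {4} {5} {6}
0 4 (4): add. Components now {0,2,4} {1,3} {5} {6}
1 4 (4): add. Components now {0,1,2,3,4} {5} {6}
2 3 (5): skip — 2 and 3 already connected.
0 6 (6): add. Components now {0,1,2,3,4,6} {5}
2 4 (7): skip — 2 and 4 already connected.
2 6 (7): skip — 2 and 6 already connected.
4 6 (8): skip — 4 and 6 already connected.
4 5 (11): add. Components now {0,1,2,3,4,5,6}
MST edges: 0 2, 1 3, 0 4, 1 4, 0 6, 4 5; total weight 3+3+4+4+6+11 = 31.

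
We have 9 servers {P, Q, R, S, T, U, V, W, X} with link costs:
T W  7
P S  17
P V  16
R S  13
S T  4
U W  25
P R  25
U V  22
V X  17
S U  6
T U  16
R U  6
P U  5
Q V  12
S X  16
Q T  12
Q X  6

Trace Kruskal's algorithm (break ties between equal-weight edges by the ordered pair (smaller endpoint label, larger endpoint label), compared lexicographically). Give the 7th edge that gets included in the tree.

Kruskal: consider edges lightest-first.
S T (4): add — endpoints in different components.
P U (5): add — endpoints in different components.
Q X (6): add — endpoints in different components.
R U (6): add — endpoints in different components.
S U (6): add — endpoints in different components.
T W (7): add — endpoints in different components.
Q T (12): add — endpoints in different components.
Q V (12): add — endpoints in different components.
The 7th edge added is Q T.

Q-T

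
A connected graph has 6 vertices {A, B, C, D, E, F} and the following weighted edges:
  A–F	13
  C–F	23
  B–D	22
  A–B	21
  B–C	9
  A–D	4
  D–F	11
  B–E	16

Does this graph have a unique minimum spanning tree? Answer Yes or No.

Sort edges by weight, then run Kruskal:
A–D (4): add — endpoints in different components.
B–C (9): add — endpoints in different components.
D–F (11): add — endpoints in different components.
A–F (13): skip — A and F already connected.
B–E (16): add — endpoints in different components.
A–B (21): add — endpoints in different components.
Every non-tree edge has weight strictly greater than the heaviest edge on the tree path between its endpoints, so the MST is unique.

Yes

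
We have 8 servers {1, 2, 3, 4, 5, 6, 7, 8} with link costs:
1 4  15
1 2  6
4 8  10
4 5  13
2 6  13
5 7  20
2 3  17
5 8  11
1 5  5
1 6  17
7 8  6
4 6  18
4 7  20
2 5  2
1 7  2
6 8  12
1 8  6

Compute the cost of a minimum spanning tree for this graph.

54

Kruskal's algorithm — process edges by increasing weight (ties by edge label):
1 7 (2): add — endpoints in different components.
2 5 (2): add — endpoints in different components.
1 5 (5): add — endpoints in different components.
1 2 (6): skip — 1 and 2 already connected.
1 8 (6): add — endpoints in different components.
7 8 (6): skip — 7 and 8 already connected.
4 8 (10): add — endpoints in different components.
5 8 (11): skip — 5 and 8 already connected.
6 8 (12): add — endpoints in different components.
2 6 (13): skip — 2 and 6 already connected.
4 5 (13): skip — 4 and 5 already connected.
1 4 (15): skip — 1 and 4 already connected.
1 6 (17): skip — 1 and 6 already connected.
2 3 (17): add — endpoints in different components.
MST edges: 1 7, 2 5, 1 5, 1 8, 4 8, 6 8, 2 3; total weight 2+2+5+6+10+12+17 = 54.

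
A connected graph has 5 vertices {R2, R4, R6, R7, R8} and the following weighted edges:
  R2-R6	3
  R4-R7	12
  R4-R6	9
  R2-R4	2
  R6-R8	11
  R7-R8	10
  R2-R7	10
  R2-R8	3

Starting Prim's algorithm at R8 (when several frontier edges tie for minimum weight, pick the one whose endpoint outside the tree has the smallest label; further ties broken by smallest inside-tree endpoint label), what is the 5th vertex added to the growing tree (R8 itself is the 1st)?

Prim's algorithm from R8:
Step 1: frontier [R2-R8 3, R7-R8 10, R6-R8 11] → take R2-R8 (3); add R2.
Step 2: frontier [R2-R4 2, R2-R6 3, R2-R7 10, R7-R8 10, R6-R8 11] → take R2-R4 (2); add R4.
Step 3: frontier [R2-R6 3, R2-R7 10, R4-R6 9, R4-R7 12, R7-R8 10, R6-R8 11] → take R2-R6 (3); add R6.
Step 4: frontier [R2-R7 10, R4-R7 12, R7-R8 10] → take R2-R7 (10); add R7.
Vertex order: R8, R2, R4, R6, R7. The 5th vertex is R7.

R7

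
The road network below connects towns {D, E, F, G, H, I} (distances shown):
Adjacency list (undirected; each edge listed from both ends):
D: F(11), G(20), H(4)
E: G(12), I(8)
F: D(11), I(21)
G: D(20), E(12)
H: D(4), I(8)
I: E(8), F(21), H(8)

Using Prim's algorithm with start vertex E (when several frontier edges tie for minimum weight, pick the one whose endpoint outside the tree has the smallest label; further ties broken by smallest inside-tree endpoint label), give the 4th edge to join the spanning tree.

Prim, starting at E.
Step 1: frontier [E—I 8, E—G 12] → take E—I (8); add I.
Step 2: frontier [E—G 12, H—I 8, F—I 21] → take H—I (8); add H.
Step 3: frontier [E—G 12, D—H 4, F—I 21] → take D—H (4); add D.
Step 4: frontier [D—F 11, D—G 20, E—G 12, F—I 21] → take D—F (11); add F.
Step 5: frontier [D—G 20, E—G 12] → take E—G (12); add G.
The 4th edge added is D—F.

D-F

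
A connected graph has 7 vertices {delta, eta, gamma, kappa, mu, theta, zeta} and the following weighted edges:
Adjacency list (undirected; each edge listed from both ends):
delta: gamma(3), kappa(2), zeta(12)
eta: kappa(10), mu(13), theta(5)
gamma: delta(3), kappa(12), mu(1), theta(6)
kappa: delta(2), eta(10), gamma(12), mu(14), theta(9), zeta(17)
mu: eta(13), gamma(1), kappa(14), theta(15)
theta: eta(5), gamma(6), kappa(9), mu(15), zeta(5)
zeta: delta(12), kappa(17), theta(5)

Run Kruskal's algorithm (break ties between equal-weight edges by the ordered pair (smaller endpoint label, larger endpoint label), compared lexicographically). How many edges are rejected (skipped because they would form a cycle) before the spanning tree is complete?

Kruskal: consider edges lightest-first.
gamma—mu (1): add. Components now {gamma,mu} {delta} {kappa} {theta} {zeta} {eta}
delta—kappa (2): add. Components now {gamma,mu} {delta,kappa} {theta} {zeta} {eta}
delta—gamma (3): add. Components now {delta,gamma,kappa,mu} {theta} {zeta} {eta}
eta—theta (5): add. Components now {delta,gamma,kappa,mu} {eta,theta} {zeta}
theta—zeta (5): add. Components now {delta,gamma,kappa,mu} {eta,theta,zeta}
gamma—theta (6): add. Components now {delta,eta,gamma,kappa,mu,theta,zeta}
Edges rejected before the tree was complete: 0.

0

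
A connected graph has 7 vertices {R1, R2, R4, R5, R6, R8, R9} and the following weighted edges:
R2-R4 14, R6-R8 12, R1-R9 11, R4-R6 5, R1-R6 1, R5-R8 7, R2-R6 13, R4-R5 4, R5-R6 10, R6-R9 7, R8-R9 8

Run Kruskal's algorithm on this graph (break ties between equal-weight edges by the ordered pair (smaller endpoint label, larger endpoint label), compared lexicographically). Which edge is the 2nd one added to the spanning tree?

Kruskal: consider edges lightest-first.
R1-R6 (1): add. Components now {R4} {R8} {R1,R6} {R9} {R5} {R2}
R4-R5 (4): add. Components now {R4,R5} {R8} {R1,R6} {R9} {R2}
R4-R6 (5): add. Components now {R1,R4,R5,R6} {R8} {R9} {R2}
R5-R8 (7): add. Components now {R1,R4,R5,R6,R8} {R9} {R2}
R6-R9 (7): add. Components now {R1,R4,R5,R6,R8,R9} {R2}
R8-R9 (8): skip — R8 and R9 already connected.
R5-R6 (10): skip — R6 and R5 already connected.
R1-R9 (11): skip — R1 and R9 already connected.
R6-R8 (12): skip — R8 and R6 already connected.
R2-R6 (13): add. Components now {R1,R2,R4,R5,R6,R8,R9}
The 2nd edge added is R4-R5.

R4-R5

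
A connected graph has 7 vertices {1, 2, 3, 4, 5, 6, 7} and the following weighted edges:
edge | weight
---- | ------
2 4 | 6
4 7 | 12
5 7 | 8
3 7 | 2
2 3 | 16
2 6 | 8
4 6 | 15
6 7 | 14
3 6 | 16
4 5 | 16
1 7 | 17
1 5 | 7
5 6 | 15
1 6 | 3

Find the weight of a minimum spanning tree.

Kruskal's algorithm — process edges by increasing weight (ties by edge label):
3 7 (2): add. Components now {1} {2} {3,7} {4} {5} {6}
1 6 (3): add. Components now {1,6} {2} {3,7} {4} {5}
2 4 (6): add. Components now {1,6} {2,4} {3,7} {5}
1 5 (7): add. Components now {1,5,6} {2,4} {3,7}
2 6 (8): add. Components now {1,2,4,5,6} {3,7}
5 7 (8): add. Components now {1,2,3,4,5,6,7}
MST edges: 3 7, 1 6, 2 4, 1 5, 2 6, 5 7; total weight 2+3+6+7+8+8 = 34.

34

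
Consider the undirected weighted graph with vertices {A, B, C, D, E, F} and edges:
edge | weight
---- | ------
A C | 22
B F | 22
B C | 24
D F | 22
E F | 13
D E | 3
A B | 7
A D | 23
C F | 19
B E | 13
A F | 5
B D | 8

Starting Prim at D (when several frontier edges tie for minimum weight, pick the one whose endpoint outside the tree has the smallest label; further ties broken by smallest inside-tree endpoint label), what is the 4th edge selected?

A-F

Prim, starting at D.
Step 1: frontier [D E 3, B D 8, D F 22, A D 23] → take D E (3); add E.
Step 2: frontier [B D 8, D F 22, A D 23, B E 13, E F 13] → take B D (8); add B.
Step 3: frontier [A B 7, B F 22, B C 24, D F 22, A D 23, E F 13] → take A B (7); add A.
Step 4: frontier [A F 5, A C 22, B F 22, B C 24, D F 22, E F 13] → take A F (5); add F.
Step 5: frontier [A C 22, B C 24, C F 19] → take C F (19); add C.
The 4th edge added is A F.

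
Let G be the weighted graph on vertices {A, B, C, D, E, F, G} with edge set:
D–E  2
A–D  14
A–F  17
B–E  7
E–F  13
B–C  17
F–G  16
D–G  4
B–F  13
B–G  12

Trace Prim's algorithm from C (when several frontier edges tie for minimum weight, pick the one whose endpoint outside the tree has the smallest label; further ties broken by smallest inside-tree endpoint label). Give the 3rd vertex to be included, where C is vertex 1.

Prim, starting at C.
Step 1: cheapest edge leaving the tree is B–C (17); add B.
Step 2: cheapest edge leaving the tree is B–E (7); add E.
Step 3: cheapest edge leaving the tree is D–E (2); add D.
Step 4: cheapest edge leaving the tree is D–G (4); add G.
Step 5: cheapest edge leaving the tree is B–F (13); add F.
Step 6: cheapest edge leaving the tree is A–D (14); add A.
Vertex order: C, B, E, D, G, F, A. The 3rd vertex is E.

E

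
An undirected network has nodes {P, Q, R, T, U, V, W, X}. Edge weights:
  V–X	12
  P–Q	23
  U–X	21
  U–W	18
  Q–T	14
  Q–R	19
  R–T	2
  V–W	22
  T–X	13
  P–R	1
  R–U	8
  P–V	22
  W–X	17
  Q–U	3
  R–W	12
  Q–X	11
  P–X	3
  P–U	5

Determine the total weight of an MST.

Prim, starting at P.
Step 1: cheapest edge leaving the tree is P–R (1); add R.
Step 2: cheapest edge leaving the tree is R–T (2); add T.
Step 3: cheapest edge leaving the tree is P–X (3); add X.
Step 4: cheapest edge leaving the tree is P–U (5); add U.
Step 5: cheapest edge leaving the tree is Q–U (3); add Q.
Step 6: cheapest edge leaving the tree is V–X (12); add V.
Step 7: cheapest edge leaving the tree is R–W (12); add W.
MST edges: P–R, R–T, P–X, P–U, Q–U, V–X, R–W; total weight 1+2+3+5+3+12+12 = 38.

38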